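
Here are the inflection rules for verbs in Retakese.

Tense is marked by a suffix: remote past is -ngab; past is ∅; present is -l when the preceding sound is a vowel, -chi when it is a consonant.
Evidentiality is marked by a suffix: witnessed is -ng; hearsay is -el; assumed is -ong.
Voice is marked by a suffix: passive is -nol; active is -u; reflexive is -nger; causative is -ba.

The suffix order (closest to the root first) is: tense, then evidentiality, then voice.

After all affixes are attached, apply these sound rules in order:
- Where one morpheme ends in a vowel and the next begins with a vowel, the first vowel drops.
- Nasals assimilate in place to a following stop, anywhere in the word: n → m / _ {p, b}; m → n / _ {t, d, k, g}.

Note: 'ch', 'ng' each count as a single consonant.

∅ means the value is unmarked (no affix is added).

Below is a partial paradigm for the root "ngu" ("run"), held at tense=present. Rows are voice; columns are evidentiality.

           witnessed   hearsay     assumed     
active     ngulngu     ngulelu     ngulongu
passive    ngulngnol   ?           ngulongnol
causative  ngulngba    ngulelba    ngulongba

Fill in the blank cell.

Attach tense present -l (after vowel 'u') → ngul.
Attach evidentiality hearsay -el → ngulel.
Attach voice passive -nol → ngulelnol.
Vowel deletion: no change.
Nasal assimilation: no change.

ngulelnol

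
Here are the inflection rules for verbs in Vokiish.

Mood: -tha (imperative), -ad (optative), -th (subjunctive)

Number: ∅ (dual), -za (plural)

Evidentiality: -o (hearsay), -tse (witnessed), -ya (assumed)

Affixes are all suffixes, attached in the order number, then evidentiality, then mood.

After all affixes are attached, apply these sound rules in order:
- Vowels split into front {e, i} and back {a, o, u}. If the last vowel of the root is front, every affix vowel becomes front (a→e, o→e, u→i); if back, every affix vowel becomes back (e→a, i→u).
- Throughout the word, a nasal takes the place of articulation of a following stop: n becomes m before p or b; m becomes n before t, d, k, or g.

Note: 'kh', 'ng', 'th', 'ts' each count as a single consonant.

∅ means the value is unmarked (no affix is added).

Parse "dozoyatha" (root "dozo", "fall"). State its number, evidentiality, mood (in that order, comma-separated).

dual, assumed, imperative

Segment: dozo-ya-tha.
number: ∅ → dual.
evidentiality: -ya → assumed.
mood: -tha → imperative.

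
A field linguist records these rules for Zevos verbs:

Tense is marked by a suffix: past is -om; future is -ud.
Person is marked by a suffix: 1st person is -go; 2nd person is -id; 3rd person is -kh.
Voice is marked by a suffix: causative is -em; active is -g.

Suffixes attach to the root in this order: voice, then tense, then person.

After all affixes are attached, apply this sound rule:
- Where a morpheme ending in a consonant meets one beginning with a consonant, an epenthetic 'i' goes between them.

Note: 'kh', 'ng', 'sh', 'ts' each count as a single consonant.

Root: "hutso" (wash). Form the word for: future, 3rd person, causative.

Attach voice causative -em → hutsoem.
Attach tense future -ud → hutsoemud.
Attach person 3rd person -kh → hutsoemudkh.
Apply epenthesis: hutsoemudkh → hutsoemudikh.

hutsoemudikh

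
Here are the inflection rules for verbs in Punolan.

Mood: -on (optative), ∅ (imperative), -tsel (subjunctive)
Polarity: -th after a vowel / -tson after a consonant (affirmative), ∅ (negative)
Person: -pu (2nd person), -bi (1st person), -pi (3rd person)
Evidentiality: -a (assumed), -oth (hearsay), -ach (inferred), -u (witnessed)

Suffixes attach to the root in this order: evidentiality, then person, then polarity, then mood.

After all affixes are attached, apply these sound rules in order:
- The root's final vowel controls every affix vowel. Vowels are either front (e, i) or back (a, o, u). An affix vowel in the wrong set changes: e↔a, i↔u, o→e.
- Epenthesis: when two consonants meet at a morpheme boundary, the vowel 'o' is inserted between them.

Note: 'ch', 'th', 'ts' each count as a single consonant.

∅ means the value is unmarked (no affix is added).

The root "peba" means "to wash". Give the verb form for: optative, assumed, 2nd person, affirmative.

pebaaputhon

Attach evidentiality assumed -a → pebaa.
Attach person 2nd person -pu → pebaapu.
Attach polarity affirmative -th (after vowel 'u') → pebaaputh.
Attach mood optative -on → pebaaputhon.
Vowel harmony: no change.
Epenthesis: no change.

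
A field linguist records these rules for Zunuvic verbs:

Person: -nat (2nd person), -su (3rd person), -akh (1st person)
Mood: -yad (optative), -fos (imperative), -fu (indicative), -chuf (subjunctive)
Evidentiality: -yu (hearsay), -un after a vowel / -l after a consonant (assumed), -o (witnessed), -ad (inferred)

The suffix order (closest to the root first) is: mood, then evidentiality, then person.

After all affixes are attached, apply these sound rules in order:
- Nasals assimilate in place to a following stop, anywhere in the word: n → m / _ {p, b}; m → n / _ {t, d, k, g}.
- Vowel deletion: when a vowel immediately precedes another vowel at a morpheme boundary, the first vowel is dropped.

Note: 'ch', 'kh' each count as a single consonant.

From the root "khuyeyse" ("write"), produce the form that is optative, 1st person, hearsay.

khuyeyseyadyakh

Attach mood optative -yad → khuyeyseyad.
Attach evidentiality hearsay -yu → khuyeyseyadyu.
Attach person 1st person -akh → khuyeyseyadyuakh.
Nasal assimilation: no change.
Apply vowel deletion: khuyeyseyadyuakh → khuyeyseyadyakh.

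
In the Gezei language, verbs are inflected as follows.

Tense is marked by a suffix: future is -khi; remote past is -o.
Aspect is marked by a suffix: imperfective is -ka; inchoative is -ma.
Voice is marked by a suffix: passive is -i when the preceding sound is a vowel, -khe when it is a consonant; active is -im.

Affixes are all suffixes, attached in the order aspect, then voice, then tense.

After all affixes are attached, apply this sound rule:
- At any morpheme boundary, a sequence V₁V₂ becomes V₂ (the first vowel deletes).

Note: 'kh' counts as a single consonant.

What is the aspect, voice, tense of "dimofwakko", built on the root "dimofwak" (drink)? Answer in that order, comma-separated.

imperfective, passive, remote past

Segment: dimofwak-ka-i-o.
aspect: -ka → imperfective.
voice: -i/khe → passive.
tense: -o → remote past.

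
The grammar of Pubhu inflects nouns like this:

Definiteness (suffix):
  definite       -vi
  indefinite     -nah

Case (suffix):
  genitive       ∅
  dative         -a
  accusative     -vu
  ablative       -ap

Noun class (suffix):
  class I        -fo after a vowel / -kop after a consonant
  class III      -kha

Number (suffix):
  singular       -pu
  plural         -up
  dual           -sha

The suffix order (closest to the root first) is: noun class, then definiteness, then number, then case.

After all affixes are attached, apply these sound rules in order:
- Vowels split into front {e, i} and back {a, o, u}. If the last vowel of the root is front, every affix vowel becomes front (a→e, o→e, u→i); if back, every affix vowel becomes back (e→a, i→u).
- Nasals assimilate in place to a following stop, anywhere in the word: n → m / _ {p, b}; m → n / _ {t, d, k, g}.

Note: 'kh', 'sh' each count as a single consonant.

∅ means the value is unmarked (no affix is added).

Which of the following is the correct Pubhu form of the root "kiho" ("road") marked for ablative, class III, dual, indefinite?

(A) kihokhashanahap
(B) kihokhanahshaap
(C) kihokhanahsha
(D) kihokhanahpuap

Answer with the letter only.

B

Attach noun class class III -kha → kihokha.
Attach definiteness indefinite -nah → kihokhanah.
Attach number dual -sha → kihokhanahsha.
Attach case ablative -ap → kihokhanahshaap.
Vowel harmony: no change.
Nasal assimilation: no change.
So the correct form is kihokhanahshaap, option (B).
(C) kihokhanahsha is wrong: it uses genitive instead of ablative for case.
(A) kihokhashanahap is wrong: it has the affixes in the wrong order.
(D) kihokhanahpuap is wrong: it uses singular instead of dual for number.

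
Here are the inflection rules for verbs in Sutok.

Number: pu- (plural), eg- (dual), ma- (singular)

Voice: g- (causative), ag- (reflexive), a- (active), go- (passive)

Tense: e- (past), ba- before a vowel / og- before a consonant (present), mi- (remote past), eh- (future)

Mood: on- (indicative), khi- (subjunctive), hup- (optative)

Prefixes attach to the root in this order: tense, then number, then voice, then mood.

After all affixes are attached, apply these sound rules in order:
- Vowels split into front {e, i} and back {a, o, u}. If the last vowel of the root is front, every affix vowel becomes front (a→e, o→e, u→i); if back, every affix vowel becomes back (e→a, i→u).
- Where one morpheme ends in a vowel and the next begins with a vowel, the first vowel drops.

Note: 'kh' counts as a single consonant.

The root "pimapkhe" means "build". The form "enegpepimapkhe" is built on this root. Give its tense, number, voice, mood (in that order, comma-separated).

Segment: on-ag-pu-e-pimapkhe.
tense: e- → past.
number: pu- → plural.
voice: ag- → reflexive.
mood: on- → indicative.

past, plural, reflexive, indicative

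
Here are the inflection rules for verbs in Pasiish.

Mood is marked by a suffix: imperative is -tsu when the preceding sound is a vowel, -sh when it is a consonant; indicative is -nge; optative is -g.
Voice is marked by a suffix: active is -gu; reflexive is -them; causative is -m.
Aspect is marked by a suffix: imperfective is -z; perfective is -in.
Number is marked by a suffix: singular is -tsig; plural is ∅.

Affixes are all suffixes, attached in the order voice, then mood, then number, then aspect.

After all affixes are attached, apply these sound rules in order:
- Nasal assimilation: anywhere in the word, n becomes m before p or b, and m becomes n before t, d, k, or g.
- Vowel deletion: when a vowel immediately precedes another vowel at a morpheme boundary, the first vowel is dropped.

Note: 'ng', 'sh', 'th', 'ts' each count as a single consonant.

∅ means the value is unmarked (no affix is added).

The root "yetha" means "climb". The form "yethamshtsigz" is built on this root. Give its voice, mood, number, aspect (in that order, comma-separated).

Segment: yetha-m-sh-tsig-z.
voice: -m → causative.
mood: -tsu/sh → imperative.
number: -tsig → singular.
aspect: -z → imperfective.

causative, imperative, singular, imperfective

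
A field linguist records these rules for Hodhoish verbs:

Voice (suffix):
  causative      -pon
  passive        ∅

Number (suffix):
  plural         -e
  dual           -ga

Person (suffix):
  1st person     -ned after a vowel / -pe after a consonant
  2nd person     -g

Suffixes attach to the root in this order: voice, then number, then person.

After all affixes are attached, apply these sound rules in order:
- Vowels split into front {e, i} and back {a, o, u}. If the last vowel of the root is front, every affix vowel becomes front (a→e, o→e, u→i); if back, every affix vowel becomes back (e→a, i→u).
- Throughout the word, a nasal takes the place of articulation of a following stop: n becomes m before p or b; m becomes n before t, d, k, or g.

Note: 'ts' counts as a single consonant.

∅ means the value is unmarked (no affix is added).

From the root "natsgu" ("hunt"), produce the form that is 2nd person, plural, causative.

natsguponag

Attach voice causative -pon → natsgupon.
Attach number plural -e → natsgupone.
Attach person 2nd person -g → natsguponeg.
Apply vowel harmony: natsguponeg → natsguponag.
Nasal assimilation: no change.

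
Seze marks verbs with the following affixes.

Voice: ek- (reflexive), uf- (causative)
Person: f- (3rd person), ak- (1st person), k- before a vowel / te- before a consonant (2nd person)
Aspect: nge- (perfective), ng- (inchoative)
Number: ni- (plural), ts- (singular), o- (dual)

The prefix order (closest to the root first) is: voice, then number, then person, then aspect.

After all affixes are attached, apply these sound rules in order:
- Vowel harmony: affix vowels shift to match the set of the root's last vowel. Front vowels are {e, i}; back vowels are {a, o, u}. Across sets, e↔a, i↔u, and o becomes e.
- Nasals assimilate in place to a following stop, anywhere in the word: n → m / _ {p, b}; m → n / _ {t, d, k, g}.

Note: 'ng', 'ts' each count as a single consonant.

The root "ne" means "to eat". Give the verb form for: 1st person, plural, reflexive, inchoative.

ngekniekne

Attach voice reflexive ek- → ekne.
Attach number plural ni- → niekne.
Attach person 1st person ak- → akniekne.
Attach aspect inchoative ng- → ngakniekne.
Apply vowel harmony: ngakniekne → ngekniekne.
Nasal assimilation: no change.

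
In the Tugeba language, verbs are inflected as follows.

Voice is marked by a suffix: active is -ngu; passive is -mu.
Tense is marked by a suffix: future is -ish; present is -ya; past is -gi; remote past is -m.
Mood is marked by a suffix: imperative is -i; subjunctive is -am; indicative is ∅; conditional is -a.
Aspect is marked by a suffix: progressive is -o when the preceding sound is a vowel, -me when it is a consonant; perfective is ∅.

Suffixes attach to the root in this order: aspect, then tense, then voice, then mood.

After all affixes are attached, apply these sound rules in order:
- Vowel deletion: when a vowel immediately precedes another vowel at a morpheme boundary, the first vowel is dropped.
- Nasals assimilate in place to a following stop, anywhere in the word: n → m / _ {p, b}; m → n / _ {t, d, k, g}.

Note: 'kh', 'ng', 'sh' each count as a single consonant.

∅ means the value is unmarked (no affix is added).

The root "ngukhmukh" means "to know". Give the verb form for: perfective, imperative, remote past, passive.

ngukhmukhmmi

aspect = perfective: zero marking, form stays ngukhmukh.
Attach tense remote past -m → ngukhmukhm.
Attach voice passive -mu → ngukhmukhmmu.
Attach mood imperative -i → ngukhmukhmmui.
Apply vowel deletion: ngukhmukhmmui → ngukhmukhmmi.
Nasal assimilation: no change.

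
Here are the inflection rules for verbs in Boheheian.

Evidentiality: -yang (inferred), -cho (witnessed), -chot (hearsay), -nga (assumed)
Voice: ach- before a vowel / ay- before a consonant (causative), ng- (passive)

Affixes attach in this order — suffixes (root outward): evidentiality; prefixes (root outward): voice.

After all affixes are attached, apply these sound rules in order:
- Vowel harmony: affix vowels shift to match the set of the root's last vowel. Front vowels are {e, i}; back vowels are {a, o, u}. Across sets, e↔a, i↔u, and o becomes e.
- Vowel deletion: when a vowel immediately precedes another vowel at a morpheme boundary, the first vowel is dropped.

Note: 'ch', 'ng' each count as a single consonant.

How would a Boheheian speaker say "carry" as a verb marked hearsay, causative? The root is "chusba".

aychusbachot

Attach voice causative ay- (before consonant 'ch') → aychusba.
Attach evidentiality hearsay -chot → aychusbachot.
Vowel harmony: no change.
Vowel deletion: no change.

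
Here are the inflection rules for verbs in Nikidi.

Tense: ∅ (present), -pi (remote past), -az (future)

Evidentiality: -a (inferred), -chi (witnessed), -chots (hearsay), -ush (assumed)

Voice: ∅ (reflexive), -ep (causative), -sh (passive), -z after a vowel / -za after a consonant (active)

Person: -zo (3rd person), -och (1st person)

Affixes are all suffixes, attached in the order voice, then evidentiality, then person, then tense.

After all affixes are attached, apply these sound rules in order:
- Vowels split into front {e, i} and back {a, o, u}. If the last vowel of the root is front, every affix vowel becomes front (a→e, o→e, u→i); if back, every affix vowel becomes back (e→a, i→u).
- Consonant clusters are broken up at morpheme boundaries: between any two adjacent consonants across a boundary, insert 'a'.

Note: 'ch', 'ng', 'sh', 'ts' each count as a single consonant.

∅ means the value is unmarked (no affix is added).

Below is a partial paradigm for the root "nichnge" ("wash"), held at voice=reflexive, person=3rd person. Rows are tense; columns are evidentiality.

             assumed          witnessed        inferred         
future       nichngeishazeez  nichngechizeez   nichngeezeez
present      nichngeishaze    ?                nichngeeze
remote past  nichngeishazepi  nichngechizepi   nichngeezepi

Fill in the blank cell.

voice = reflexive: zero marking, form stays nichnge.
Attach evidentiality witnessed -chi → nichngechi.
Attach person 3rd person -zo → nichngechizo.
tense = present: zero marking, form stays nichngechizo.
Apply vowel harmony: nichngechizo → nichngechize.
Epenthesis: no change.

nichngechize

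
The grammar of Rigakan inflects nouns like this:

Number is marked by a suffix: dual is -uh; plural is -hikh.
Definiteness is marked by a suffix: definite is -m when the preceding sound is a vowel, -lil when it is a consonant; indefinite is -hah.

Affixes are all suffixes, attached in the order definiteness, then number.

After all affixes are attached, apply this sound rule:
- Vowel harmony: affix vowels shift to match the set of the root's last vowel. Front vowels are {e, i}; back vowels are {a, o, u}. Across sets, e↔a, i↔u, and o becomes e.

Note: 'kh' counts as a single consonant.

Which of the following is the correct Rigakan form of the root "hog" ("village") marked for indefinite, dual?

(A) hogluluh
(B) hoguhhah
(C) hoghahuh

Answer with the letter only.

Attach definiteness indefinite -hah → hoghah.
Attach number dual -uh → hoghahuh.
Vowel harmony: no change.
So the correct form is hoghahuh, option (C).
(B) hoguhhah is wrong: it has the affixes in the wrong order.
(A) hogluluh is wrong: it uses definite instead of indefinite for definiteness.

C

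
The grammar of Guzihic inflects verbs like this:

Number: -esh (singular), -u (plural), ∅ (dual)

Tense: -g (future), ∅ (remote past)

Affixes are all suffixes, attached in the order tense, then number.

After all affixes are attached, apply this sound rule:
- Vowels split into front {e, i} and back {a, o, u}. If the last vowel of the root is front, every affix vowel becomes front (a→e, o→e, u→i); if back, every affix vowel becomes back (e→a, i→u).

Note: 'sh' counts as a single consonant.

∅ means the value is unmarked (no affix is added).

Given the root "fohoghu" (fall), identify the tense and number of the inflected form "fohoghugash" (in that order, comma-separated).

Segment: fohoghu-g-esh.
tense: -g → future.
number: -esh → singular.

future, singular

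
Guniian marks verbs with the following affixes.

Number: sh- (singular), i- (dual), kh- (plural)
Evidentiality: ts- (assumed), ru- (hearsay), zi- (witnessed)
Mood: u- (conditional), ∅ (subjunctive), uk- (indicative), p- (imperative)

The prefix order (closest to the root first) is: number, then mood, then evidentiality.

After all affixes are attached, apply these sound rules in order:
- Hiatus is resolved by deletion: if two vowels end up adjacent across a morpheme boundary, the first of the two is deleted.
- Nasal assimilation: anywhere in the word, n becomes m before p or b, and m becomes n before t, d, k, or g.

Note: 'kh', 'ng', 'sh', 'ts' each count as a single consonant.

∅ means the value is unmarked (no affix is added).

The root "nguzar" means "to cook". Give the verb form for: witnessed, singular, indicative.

zukshnguzar

Attach number singular sh- → shnguzar.
Attach mood indicative uk- → ukshnguzar.
Attach evidentiality witnessed zi- → ziukshnguzar.
Apply vowel deletion: ziukshnguzar → zukshnguzar.
Nasal assimilation: no change.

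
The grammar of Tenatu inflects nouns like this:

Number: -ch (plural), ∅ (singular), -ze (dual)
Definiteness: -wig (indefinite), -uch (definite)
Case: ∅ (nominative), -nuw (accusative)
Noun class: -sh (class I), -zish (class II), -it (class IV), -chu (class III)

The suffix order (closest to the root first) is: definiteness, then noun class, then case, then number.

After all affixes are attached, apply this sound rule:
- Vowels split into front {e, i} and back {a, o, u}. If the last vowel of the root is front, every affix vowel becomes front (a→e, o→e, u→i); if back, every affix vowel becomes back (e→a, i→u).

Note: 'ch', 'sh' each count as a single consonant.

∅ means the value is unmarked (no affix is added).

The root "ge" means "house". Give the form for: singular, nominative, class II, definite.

Attach definiteness definite -uch → geuch.
Attach noun class class II -zish → geuchzish.
case = nominative: zero marking, form stays geuchzish.
number = singular: zero marking, form stays geuchzish.
Apply vowel harmony: geuchzish → geichzish.

geichzish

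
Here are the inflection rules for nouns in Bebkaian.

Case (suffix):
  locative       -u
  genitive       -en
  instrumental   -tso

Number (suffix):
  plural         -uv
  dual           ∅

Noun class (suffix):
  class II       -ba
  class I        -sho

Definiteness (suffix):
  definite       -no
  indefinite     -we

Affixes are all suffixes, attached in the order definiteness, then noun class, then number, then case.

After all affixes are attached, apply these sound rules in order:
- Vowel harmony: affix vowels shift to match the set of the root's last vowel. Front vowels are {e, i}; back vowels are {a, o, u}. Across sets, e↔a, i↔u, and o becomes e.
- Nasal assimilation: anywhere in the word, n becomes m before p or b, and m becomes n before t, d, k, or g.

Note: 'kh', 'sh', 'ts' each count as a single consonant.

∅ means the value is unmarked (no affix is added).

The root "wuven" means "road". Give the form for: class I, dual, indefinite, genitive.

wuvenwesheen

Attach definiteness indefinite -we → wuvenwe.
Attach noun class class I -sho → wuvenwesho.
number = dual: zero marking, form stays wuvenwesho.
Attach case genitive -en → wuvenweshoen.
Apply vowel harmony: wuvenweshoen → wuvenwesheen.
Nasal assimilation: no change.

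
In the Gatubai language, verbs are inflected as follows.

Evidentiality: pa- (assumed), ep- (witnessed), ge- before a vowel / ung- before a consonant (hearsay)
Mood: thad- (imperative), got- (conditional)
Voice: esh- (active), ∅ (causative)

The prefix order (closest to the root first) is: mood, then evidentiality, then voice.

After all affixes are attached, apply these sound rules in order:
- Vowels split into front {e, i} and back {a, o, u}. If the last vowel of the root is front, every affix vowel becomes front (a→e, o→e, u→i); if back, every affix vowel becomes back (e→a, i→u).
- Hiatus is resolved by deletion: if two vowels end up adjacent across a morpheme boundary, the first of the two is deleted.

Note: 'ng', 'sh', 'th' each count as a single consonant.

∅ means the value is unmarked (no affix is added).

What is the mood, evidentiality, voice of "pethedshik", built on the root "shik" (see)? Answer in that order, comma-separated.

Segment: pa-thad-shik.
mood: thad- → imperative.
evidentiality: pa- → assumed.
voice: ∅ → causative.

imperative, assumed, causative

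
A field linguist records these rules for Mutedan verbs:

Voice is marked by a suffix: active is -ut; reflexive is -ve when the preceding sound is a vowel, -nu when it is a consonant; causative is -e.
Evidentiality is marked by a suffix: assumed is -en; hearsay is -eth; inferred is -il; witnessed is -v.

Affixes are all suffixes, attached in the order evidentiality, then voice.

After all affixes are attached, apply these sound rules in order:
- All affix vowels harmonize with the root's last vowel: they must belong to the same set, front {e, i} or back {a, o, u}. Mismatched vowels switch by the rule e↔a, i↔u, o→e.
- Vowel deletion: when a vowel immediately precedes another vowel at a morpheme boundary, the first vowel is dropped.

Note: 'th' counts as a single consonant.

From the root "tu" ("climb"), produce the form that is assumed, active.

tanut

Attach evidentiality assumed -en → tuen.
Attach voice active -ut → tuenut.
Apply vowel harmony: tuenut → tuanut.
Apply vowel deletion: tuanut → tanut.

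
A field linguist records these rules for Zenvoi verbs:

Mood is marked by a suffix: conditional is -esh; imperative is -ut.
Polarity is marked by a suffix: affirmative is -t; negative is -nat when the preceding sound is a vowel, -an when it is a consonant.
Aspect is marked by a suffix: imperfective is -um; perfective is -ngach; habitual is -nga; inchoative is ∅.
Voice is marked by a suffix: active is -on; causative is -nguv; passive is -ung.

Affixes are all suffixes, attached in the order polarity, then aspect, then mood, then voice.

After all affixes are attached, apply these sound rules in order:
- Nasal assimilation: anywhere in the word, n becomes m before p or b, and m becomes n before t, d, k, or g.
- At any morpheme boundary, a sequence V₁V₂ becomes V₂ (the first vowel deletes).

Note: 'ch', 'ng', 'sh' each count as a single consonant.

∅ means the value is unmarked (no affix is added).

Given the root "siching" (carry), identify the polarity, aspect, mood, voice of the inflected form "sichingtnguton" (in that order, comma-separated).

Segment: siching-t-nga-ut-on.
polarity: -t → affirmative.
aspect: -nga → habitual.
mood: -ut → imperative.
voice: -on → active.

affirmative, habitual, imperative, active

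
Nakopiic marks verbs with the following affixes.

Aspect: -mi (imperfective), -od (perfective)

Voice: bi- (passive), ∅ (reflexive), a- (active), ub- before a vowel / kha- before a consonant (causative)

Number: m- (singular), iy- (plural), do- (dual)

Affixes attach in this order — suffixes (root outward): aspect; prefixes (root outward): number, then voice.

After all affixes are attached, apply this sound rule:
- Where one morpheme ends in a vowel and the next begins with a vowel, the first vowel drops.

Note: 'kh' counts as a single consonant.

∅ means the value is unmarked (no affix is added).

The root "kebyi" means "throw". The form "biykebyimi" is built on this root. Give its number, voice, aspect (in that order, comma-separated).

Segment: bi-iy-kebyi-mi.
number: iy- → plural.
voice: bi- → passive.
aspect: -mi → imperfective.

plural, passive, imperfective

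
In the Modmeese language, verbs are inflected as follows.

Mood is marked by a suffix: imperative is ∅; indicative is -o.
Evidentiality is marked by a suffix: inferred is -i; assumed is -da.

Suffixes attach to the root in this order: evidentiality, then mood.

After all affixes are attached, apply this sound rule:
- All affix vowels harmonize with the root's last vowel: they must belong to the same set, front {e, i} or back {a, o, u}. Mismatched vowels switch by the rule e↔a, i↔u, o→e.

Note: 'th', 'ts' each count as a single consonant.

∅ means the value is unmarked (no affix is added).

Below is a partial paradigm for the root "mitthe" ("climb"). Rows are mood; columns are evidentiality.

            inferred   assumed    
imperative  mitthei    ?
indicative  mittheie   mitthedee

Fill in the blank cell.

Attach evidentiality assumed -da → mittheda.
mood = imperative: zero marking, form stays mittheda.
Apply vowel harmony: mittheda → mitthede.

mitthede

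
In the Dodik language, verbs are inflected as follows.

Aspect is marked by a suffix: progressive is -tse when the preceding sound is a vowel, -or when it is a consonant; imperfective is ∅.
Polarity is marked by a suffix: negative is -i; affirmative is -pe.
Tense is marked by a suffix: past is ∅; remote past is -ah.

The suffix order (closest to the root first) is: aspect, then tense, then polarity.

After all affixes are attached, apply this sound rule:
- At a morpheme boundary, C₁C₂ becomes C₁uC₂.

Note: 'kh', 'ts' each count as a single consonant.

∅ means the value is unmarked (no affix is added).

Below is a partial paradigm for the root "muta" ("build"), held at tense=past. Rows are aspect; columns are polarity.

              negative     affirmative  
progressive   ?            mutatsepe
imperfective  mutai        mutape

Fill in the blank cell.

Attach aspect progressive -tse (after vowel 'a') → mutatse.
tense = past: zero marking, form stays mutatse.
Attach polarity negative -i → mutatsei.
Epenthesis: no change.

mutatsei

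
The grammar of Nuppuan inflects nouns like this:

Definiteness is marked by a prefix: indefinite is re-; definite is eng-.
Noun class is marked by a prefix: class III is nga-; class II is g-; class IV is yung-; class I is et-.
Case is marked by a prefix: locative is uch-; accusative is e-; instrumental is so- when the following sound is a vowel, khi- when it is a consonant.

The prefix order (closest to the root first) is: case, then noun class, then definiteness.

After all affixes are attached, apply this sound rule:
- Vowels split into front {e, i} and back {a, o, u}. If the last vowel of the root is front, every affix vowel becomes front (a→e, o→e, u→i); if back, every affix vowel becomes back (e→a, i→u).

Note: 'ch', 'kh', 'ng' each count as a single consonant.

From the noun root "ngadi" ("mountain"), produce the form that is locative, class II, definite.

Attach case locative uch- → uchngadi.
Attach noun class class II g- → guchngadi.
Attach definiteness definite eng- → engguchngadi.
Apply vowel harmony: engguchngadi → enggichngadi.

enggichngadi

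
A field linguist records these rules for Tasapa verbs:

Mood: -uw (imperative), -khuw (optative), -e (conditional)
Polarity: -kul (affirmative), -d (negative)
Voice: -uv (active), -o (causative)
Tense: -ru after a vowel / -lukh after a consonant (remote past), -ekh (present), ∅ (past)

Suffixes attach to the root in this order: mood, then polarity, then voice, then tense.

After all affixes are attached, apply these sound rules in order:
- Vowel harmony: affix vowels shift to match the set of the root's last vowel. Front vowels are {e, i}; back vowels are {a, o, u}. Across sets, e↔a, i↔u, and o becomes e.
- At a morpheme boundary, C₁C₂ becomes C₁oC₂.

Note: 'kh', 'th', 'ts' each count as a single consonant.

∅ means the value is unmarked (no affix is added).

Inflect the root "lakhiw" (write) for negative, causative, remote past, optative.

lakhiwokhiwoderi

Attach mood optative -khuw → lakhiwkhuw.
Attach polarity negative -d → lakhiwkhuwd.
Attach voice causative -o → lakhiwkhuwdo.
Attach tense remote past -ru (after vowel 'o') → lakhiwkhuwdoru.
Apply vowel harmony: lakhiwkhuwdoru → lakhiwkhiwderi.
Apply epenthesis: lakhiwkhiwderi → lakhiwokhiwoderi.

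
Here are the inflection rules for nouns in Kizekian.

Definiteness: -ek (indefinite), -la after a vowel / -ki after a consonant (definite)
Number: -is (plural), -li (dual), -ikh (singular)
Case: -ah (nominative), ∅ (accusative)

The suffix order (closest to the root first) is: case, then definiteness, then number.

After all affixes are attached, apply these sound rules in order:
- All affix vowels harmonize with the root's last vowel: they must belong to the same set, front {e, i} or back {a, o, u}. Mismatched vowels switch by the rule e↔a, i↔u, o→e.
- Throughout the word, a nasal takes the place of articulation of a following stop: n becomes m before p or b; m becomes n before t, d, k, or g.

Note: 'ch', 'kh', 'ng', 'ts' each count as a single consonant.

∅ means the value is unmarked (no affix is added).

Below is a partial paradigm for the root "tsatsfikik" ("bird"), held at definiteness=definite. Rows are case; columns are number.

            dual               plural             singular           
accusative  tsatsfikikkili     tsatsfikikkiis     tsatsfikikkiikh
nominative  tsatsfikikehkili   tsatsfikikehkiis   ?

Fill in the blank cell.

Attach case nominative -ah → tsatsfikikah.
Attach definiteness definite -ki (after consonant 'h') → tsatsfikikahki.
Attach number singular -ikh → tsatsfikikahkiikh.
Apply vowel harmony: tsatsfikikahkiikh → tsatsfikikehkiikh.
Nasal assimilation: no change.

tsatsfikikehkiikh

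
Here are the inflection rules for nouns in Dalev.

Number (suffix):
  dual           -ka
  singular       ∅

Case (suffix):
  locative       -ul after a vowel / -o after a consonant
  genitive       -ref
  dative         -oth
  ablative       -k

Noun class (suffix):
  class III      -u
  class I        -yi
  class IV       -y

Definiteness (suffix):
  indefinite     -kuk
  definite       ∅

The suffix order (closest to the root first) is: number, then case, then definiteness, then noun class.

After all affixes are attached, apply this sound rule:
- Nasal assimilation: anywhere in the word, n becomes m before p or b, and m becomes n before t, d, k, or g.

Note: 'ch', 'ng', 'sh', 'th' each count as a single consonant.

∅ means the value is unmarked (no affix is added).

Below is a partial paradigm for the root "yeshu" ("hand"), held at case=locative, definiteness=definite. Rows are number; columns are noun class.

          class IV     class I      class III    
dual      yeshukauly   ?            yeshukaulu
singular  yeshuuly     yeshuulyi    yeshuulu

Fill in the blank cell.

yeshukaulyi

Attach number dual -ka → yeshuka.
Attach case locative -ul (after vowel 'a') → yeshukaul.
definiteness = definite: zero marking, form stays yeshukaul.
Attach noun class class I -yi → yeshukaulyi.
Nasal assimilation: no change.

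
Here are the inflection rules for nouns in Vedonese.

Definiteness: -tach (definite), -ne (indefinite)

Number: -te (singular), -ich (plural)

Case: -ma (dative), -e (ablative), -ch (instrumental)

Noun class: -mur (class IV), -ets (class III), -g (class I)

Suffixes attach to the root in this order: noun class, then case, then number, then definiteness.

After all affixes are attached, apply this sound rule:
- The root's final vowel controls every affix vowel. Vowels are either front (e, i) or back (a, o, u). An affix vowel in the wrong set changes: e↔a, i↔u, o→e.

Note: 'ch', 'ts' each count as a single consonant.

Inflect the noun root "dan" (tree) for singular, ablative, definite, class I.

dangatatach

Attach noun class class I -g → dang.
Attach case ablative -e → dange.
Attach number singular -te → dangete.
Attach definiteness definite -tach → dangetetach.
Apply vowel harmony: dangetetach → dangatatach.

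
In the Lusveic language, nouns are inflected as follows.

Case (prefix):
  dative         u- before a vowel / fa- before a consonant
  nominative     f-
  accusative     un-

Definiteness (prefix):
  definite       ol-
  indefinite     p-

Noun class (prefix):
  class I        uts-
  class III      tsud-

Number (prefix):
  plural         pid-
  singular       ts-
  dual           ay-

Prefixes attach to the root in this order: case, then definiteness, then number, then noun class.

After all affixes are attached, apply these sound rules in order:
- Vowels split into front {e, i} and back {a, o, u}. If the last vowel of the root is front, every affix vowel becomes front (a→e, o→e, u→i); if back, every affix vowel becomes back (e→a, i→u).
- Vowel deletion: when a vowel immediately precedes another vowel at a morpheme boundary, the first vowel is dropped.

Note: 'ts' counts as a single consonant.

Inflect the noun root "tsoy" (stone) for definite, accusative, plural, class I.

Attach case accusative un- → untsoy.
Attach definiteness definite ol- → oluntsoy.
Attach number plural pid- → pidoluntsoy.
Attach noun class class I uts- → utspidoluntsoy.
Apply vowel harmony: utspidoluntsoy → utspudoluntsoy.
Vowel deletion: no change.

utspudoluntsoy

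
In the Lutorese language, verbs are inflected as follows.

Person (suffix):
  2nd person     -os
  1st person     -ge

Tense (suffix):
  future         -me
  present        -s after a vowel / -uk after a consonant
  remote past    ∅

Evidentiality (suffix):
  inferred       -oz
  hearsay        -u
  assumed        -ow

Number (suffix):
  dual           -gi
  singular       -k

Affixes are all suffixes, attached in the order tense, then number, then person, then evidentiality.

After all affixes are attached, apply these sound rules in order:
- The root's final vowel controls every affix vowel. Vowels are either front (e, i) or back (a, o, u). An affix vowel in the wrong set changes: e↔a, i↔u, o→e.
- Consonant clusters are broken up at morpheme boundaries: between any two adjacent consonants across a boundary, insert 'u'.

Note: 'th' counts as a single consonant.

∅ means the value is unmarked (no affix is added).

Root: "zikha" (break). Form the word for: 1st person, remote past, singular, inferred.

tense = remote past: zero marking, form stays zikha.
Attach number singular -k → zikhak.
Attach person 1st person -ge → zikhakge.
Attach evidentiality inferred -oz → zikhakgeoz.
Apply vowel harmony: zikhakgeoz → zikhakgaoz.
Apply epenthesis: zikhakgaoz → zikhakugaoz.

zikhakugaoz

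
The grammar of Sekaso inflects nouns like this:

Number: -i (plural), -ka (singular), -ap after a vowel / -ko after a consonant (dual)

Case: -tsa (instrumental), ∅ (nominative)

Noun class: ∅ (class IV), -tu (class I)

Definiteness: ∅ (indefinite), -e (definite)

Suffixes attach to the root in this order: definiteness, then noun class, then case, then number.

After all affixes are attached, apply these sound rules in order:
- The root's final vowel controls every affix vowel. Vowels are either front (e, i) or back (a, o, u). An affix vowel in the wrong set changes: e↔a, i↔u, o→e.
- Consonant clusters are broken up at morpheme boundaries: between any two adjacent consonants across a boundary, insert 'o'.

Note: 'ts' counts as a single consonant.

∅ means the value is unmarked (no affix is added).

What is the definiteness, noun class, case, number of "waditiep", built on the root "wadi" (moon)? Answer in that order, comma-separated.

Segment: wadi-tu-ap.
definiteness: ∅ → indefinite.
noun class: -tu → class I.
case: ∅ → nominative.
number: -ap/ko → dual.

indefinite, class I, nominative, dual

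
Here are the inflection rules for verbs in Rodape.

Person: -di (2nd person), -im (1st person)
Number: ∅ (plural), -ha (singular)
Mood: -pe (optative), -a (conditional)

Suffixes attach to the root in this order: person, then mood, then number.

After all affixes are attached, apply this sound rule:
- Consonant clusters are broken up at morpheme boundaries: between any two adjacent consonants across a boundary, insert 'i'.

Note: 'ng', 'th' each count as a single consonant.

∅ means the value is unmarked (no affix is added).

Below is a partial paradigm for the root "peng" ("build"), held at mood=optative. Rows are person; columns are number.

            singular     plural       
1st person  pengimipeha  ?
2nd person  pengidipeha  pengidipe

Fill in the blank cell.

Attach person 1st person -im → pengim.
Attach mood optative -pe → pengimpe.
number = plural: zero marking, form stays pengimpe.
Apply epenthesis: pengimpe → pengimipe.

pengimipe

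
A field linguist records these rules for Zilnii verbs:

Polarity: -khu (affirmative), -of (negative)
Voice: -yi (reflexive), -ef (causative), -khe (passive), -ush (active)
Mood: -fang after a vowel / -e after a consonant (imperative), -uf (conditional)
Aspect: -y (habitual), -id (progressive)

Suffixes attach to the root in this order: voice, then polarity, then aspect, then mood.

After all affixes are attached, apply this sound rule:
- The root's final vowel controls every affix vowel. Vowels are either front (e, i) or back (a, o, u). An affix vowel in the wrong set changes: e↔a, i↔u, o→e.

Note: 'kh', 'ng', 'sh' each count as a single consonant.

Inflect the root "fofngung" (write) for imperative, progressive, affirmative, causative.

fofngungafkhuuda

Attach voice causative -ef → fofngungef.
Attach polarity affirmative -khu → fofngungefkhu.
Attach aspect progressive -id → fofngungefkhuid.
Attach mood imperative -e (after consonant 'd') → fofngungefkhuide.
Apply vowel harmony: fofngungefkhuide → fofngungafkhuuda.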